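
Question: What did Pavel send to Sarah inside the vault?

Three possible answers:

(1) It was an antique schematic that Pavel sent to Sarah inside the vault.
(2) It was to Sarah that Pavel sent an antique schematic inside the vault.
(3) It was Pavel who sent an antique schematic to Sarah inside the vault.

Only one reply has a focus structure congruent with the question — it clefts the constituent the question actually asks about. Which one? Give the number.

1

The question word "what" targets the direct object.
Option (1) clefts "an antique schematic" — that matches what the question asks about.
Option (2) clefts "to Sarah" — the recipient, not what was asked.
Option (3) clefts "Pavel" — the subject (agent), not what was asked.
So the congruent reply is (1).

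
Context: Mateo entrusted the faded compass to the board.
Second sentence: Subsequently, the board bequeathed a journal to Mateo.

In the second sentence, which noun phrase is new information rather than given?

a journal

"the board" and "Mateo" in the second sentence are given — already mentioned in the context.
"a journal" has no antecedent in the context; it is discourse-new (the indefinite article also signals a new referent).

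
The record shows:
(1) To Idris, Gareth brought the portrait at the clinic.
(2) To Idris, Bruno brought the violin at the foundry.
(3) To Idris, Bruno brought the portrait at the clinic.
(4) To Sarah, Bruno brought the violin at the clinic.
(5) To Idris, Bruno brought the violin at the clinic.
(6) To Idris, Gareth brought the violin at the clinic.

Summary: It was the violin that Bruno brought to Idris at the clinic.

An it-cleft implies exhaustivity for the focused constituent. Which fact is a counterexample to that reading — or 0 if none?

Focus of the cleft: "the violin" (the thing). Presupposed background: agent = Bruno, recipient = Idris, setting = at the clinic.
Exhaustivity: the violin is the only thing satisfying that background.
But fact (3) also has agent = Bruno, recipient = Idris, setting = at the clinic, with thing = the portrait — so the exhaustive reading fails.

3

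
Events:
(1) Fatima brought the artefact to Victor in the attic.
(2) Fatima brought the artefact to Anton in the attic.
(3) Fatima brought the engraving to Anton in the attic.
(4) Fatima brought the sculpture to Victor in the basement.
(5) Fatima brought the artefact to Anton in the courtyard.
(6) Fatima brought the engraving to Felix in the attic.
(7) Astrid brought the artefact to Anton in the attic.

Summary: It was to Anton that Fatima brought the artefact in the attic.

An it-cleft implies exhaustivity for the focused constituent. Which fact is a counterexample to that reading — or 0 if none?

Focus of the cleft: "Anton" (the recipient). Presupposed background: same agent, thing, setting (Fatima / the artefact / in the attic).
The exhaustive reading says no other recipient fits that background.
Fact (1) shares the background but with recipient = Victor; exhaustivity is violated.

1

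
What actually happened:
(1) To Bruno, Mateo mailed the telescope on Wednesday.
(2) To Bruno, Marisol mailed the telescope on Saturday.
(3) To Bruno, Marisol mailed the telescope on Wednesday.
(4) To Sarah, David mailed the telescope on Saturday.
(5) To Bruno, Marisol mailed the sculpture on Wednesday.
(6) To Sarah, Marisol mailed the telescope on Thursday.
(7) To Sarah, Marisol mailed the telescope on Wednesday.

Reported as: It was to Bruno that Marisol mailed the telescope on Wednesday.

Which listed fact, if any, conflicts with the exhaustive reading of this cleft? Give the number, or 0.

The cleft puts "Bruno" in focus and presupposes the open proposition with Marisol as agent and the telescope as thing and on Wednesday as setting.
Exhaustivity: Bruno is the only recipient satisfying that background.
But fact (7) also has Marisol as agent and the telescope as thing and on Wednesday as setting, with recipient = Sarah — so the exhaustive reading fails.

7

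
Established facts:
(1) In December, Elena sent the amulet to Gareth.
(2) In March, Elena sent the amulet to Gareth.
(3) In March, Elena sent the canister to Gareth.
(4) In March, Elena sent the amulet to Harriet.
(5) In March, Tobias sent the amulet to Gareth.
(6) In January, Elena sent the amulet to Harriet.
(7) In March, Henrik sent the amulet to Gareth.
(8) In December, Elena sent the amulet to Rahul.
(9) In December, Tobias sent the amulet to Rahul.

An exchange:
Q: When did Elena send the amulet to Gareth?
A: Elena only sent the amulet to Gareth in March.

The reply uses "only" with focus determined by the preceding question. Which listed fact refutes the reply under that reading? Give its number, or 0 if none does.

Answering "When did ...?" puts focus on the setting — here, "in March".
So "only" ranges over settings; the rest (same agent, thing, recipient (Elena / the amulet / Gareth)) is presupposed.
Fact (1) shares the background with a different setting (in December) — counterexample.
(Fact (3) would refute a reading with focus on the thing — but that is not what the question asks.)

1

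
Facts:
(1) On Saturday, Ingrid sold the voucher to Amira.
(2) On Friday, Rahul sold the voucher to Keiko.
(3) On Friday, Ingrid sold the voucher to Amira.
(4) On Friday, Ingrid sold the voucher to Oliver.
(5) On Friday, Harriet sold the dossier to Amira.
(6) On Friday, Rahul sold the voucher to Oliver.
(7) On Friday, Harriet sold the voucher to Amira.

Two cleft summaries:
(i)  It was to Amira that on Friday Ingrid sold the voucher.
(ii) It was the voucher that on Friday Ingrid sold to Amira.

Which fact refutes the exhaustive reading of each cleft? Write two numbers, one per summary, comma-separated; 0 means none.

4, 0

Summary (i) focuses "Amira" (the recipient); background agent = Ingrid, thing = the voucher, setting = on Friday. Fact (4) matches that background with recipient = Oliver — refutes (i).
Summary (ii) focuses "the voucher" (the thing); background agent = Ingrid, recipient = Amira, setting = on Friday. No fact matches that background with a different thing, so 0.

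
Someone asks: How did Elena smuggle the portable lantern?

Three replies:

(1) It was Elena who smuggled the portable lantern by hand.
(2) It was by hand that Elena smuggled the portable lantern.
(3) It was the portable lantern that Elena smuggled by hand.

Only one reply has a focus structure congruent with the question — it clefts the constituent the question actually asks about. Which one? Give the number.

2

The question word "how" targets the manner.
Option (1) clefts "Elena" — the subject (agent), not what was asked.
Option (2) clefts "by hand" — that matches what the question asks about.
Option (3) clefts "the portable lantern" — the direct object, not what was asked.
So the congruent reply is (2).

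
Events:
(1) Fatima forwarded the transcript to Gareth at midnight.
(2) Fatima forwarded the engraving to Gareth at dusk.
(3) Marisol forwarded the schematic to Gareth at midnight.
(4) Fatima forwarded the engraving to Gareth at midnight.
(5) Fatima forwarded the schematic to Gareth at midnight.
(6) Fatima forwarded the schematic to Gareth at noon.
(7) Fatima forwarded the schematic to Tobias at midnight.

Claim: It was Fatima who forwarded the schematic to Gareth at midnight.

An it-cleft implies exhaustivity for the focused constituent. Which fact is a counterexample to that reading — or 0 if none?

The cleft puts "Fatima" in focus and presupposes the open proposition with thing = the schematic, recipient = Gareth, setting = at midnight.
The exhaustive reading says no other agent fits that background.
Fact (3) shares the background but with agent = Marisol; exhaustivity is violated.

3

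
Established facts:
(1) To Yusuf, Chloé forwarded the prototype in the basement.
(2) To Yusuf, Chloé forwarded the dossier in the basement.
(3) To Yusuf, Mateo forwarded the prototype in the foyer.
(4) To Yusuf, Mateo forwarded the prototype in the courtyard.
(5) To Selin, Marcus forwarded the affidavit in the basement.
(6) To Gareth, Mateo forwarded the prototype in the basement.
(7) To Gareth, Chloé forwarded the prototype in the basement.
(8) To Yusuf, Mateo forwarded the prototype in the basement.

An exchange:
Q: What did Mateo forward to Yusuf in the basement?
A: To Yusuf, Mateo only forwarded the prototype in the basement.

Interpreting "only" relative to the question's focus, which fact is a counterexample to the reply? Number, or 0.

Answering "What did ...?" puts focus on the thing — here, "the prototype".
"Only" then excludes alternative things while the background — Mateo as agent and Yusuf as recipient and in the basement as setting — is held fixed.
No listed fact shares that background with another thing. Nothing contradicts the reply.
(Fact (3) would refute a reading with focus on the setting — but that is not what the question asks.)

0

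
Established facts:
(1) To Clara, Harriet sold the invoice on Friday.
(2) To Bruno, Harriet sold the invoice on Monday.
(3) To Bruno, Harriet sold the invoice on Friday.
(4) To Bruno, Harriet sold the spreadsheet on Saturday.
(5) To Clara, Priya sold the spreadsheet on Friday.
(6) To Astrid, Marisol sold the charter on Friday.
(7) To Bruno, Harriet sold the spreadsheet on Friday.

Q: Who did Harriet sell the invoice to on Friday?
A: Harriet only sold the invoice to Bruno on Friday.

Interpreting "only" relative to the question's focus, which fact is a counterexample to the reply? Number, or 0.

1

The question "Who did ... to ...?" targets the recipient, so in the reply the focus falls on "Bruno".
"Only" then excludes alternative recipients while the background — same agent, thing, setting (Harriet / the invoice / on Friday) — is held fixed.
Fact (1) keeps same agent, thing, setting (Harriet / the invoice / on Friday) but has recipient = Clara; that refutes the reply.
(Fact (7) would refute a reading with focus on the thing — but that is not what the question asks.)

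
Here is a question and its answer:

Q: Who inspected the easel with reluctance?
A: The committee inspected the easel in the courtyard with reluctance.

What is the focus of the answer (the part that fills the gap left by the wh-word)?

The wh-word "who" asks about the subject (agent).
In the answer, "the easel" and "with reluctance" are given — repeated from the question.
"in the courtyard" is also new, but it specifies the location, which is not what the question asks about — so it is not the focus.
The constituent filling the subject (agent) gap is "the committee"; that is the focus.

the committee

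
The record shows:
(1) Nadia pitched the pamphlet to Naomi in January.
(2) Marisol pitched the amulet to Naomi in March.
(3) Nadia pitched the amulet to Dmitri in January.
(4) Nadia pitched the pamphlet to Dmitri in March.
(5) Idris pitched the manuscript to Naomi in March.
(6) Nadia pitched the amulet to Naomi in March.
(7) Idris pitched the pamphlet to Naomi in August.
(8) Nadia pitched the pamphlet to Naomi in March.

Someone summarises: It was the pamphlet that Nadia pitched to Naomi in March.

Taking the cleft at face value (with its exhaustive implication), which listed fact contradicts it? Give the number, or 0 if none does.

6

Focus of the cleft: "the pamphlet" (the thing). Presupposed background: same agent, recipient, setting (Nadia / Naomi / in March).
Exhaustivity: the pamphlet is the only thing satisfying that background.
But fact (6) also has same agent, recipient, setting (Nadia / Naomi / in March), with thing = the amulet — so the exhaustive reading fails.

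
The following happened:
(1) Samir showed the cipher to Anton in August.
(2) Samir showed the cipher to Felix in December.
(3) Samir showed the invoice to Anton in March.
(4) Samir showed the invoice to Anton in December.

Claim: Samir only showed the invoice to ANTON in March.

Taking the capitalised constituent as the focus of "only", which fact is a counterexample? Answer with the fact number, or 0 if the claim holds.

0

Focus (in capitals) is "Anton" — the recipient. "Only" excludes alternative recipients while holding fixed same agent, thing, setting (Samir / the invoice / in March).
No fact matches same agent, thing, setting (Samir / the invoice / in March) with a different recipient — every other fact differs on at least one backgrounded slot. So no fact refutes it.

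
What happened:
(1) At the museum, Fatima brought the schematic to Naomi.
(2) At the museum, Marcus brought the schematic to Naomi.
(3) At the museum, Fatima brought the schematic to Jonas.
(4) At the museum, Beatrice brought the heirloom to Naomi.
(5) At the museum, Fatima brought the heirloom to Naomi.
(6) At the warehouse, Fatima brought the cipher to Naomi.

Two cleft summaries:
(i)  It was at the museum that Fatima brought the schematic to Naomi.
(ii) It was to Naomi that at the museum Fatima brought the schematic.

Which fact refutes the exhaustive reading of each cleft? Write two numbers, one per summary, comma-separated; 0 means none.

(i): focus "at the museum". No fact shares Fatima as agent and the schematic as thing and Naomi as recipient with a different setting. 0.
(ii): focus "Naomi". Looking for Fatima as agent and the schematic as thing and at the museum as setting with some other recipient — fact (3) has Jonas there. Refuted.

0, 3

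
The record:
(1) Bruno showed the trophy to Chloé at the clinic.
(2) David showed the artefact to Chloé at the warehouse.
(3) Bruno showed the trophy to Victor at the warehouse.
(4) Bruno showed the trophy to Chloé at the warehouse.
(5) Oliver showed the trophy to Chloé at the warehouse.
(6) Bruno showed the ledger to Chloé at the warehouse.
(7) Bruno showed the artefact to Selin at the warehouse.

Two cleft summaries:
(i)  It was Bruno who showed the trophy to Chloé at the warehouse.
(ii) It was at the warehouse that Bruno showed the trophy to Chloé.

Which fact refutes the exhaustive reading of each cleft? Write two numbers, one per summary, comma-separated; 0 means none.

(i): focus "Bruno". Looking for same thing, recipient, setting (the trophy / Chloé / at the warehouse) with some other agent — fact (5) has Oliver there. Refuted.
(ii): focus "at the warehouse". Looking for same agent, thing, recipient (Bruno / the trophy / Chloé) with some other setting — fact (1) has at the clinic there. Refuted.

5, 1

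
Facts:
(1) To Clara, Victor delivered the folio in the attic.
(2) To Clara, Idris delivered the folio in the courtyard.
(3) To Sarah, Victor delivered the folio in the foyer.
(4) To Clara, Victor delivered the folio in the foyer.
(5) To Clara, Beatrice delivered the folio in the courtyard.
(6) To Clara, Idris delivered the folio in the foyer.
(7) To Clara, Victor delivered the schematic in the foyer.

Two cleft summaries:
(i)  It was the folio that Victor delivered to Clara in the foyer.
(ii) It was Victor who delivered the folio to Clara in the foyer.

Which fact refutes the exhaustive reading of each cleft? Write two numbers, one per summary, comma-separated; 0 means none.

7, 6

Summary (i) focuses "the folio" (the thing); background agent = Victor, recipient = Clara, setting = in the foyer. Fact (7) matches that background with thing = the schematic — refutes (i).
Summary (ii) focuses "Victor" (the agent); background thing = the folio, recipient = Clara, setting = in the foyer. Fact (6) matches that background with agent = Idris — refutes (ii).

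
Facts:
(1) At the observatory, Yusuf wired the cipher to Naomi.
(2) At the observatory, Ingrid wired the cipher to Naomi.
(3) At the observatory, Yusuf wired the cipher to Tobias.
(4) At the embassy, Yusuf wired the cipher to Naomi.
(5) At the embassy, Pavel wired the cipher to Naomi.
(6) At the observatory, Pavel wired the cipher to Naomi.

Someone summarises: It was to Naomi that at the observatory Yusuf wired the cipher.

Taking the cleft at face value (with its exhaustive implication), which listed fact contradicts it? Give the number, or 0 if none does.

Focus of the cleft: "Naomi" (the recipient). Presupposed background: agent = Yusuf, thing = the cipher, setting = at the observatory.
Exhaustivity: Naomi is the only recipient satisfying that background.
Fact (3) shares the background but with recipient = Tobias; exhaustivity is violated.

3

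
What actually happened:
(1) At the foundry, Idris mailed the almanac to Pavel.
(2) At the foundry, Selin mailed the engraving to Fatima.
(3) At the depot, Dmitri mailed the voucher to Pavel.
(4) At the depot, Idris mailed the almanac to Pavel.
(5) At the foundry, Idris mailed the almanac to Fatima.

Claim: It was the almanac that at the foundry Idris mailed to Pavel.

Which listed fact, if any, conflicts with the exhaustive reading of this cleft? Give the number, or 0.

0

The cleft puts "the almanac" in focus and presupposes the open proposition with Idris as agent and Pavel as recipient and at the foundry as setting.
The exhaustive reading says no other thing fits that background.
No listed fact matches the background with a different thing. Exhaustivity holds.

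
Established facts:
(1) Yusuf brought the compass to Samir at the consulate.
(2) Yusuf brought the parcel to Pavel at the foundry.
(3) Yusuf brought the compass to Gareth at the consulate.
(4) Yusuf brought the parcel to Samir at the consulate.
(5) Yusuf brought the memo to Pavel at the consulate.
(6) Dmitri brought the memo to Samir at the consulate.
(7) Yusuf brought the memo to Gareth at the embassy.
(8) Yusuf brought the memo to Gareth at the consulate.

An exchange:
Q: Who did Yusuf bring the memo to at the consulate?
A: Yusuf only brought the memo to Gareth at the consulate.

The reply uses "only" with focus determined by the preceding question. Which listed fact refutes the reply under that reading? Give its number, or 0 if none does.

5

Answering "Who did ... to ...?" puts focus on the recipient — here, "Gareth".
So "only" ranges over recipients; the rest (same agent, thing, setting (Yusuf / the memo / at the consulate)) is presupposed.
Fact (5) keeps same agent, thing, setting (Yusuf / the memo / at the consulate) but has recipient = Pavel; that refutes the reply.
(Fact (7) would refute a reading with focus on the setting — but that is not what the question asks.)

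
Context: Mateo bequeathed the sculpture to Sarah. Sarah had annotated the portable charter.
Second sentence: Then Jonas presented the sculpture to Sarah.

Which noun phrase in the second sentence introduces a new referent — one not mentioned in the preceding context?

"the sculpture" and "Sarah" in the second sentence are given — already mentioned in the context.
"Jonas" has no antecedent in the context; it is discourse-new.

Jonas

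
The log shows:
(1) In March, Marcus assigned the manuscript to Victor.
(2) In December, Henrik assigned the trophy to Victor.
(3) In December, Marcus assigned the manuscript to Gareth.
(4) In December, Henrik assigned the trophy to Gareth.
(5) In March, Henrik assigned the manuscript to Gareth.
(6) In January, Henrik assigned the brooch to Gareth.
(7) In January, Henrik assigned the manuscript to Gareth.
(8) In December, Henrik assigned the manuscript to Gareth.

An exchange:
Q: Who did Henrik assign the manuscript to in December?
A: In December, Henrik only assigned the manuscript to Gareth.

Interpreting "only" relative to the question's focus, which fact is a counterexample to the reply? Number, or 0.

Answering "Who did ... to ...?" puts focus on the recipient — here, "Gareth".
"Only" then excludes alternative recipients while the background — agent = Henrik, thing = the manuscript, setting = in December — is held fixed.
No listed fact shares that background with another recipient. Nothing contradicts the reply.
(Fact (5) would refute a reading with focus on the setting — but that is not what the question asks.)

0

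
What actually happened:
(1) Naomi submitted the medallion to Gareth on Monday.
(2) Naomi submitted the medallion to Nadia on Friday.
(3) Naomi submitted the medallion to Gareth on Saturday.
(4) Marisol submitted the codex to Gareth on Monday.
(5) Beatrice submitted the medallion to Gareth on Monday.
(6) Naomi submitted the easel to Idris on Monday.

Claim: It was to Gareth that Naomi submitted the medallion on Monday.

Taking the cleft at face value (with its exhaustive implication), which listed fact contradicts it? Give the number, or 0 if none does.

The cleft puts "Gareth" in focus and presupposes the open proposition with agent = Naomi, thing = the medallion, setting = on Monday.
Exhaustivity: Gareth is the only recipient satisfying that background.
No listed fact matches the background with a different recipient. Exhaustivity holds.

0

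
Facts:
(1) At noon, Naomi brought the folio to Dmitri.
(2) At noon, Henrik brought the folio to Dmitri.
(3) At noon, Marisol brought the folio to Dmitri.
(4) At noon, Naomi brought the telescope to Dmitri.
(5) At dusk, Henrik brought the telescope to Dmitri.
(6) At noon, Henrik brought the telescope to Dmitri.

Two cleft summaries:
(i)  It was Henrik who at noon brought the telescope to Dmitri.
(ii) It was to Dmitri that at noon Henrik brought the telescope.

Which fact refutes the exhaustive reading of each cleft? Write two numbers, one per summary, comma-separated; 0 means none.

4, 0

Summary (i) focuses "Henrik" (the agent); background thing = the telescope, recipient = Dmitri, setting = at noon. Fact (4) matches that background with agent = Naomi — refutes (i).
Summary (ii) focuses "Dmitri" (the recipient); background agent = Henrik, thing = the telescope, setting = at noon. No fact matches that background with a different recipient, so 0.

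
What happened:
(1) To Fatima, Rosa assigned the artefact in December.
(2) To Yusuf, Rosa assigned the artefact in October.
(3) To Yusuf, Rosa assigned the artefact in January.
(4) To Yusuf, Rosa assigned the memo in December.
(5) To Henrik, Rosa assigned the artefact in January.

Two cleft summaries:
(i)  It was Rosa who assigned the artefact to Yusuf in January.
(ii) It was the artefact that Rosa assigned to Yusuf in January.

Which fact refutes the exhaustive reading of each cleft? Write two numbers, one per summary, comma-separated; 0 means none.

0, 0

Summary (i) focuses "Rosa" (the agent); background same thing, recipient, setting (the artefact / Yusuf / in January). No fact matches that background with a different agent, so 0.
Summary (ii) focuses "the artefact" (the thing); background same agent, recipient, setting (Rosa / Yusuf / in January). No fact matches that background with a different thing, so 0.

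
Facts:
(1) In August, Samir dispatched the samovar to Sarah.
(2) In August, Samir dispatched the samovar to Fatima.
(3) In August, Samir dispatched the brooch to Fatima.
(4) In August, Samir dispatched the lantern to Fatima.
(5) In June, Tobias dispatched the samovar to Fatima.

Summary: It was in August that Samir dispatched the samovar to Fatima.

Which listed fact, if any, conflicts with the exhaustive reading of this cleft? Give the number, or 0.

Focus of the cleft: "in August" (the setting). Presupposed background: same agent, thing, recipient (Samir / the samovar / Fatima).
Exhaustivity: in August is the only setting satisfying that background.
Every other fact differs from the presupposition on some backgrounded slot, so none challenges the exhaustivity.

0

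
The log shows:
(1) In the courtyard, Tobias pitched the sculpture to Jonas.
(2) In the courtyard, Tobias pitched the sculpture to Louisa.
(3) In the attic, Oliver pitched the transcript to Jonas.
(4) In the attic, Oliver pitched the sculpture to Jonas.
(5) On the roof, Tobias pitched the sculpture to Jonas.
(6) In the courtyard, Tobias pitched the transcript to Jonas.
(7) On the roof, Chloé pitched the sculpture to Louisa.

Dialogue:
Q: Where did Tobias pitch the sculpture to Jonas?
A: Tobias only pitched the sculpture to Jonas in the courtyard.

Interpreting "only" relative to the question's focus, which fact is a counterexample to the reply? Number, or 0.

The question "Where did ...?" targets the setting, so in the reply the focus falls on "in the courtyard".
"Only" then excludes alternative settings while the background — Tobias as agent and the sculpture as thing and Jonas as recipient — is held fixed.
Fact (5) shares the background with a different setting (on the roof) — counterexample.
(Fact (2) would refute a reading with focus on the recipient — but that is not what the question asks.)

5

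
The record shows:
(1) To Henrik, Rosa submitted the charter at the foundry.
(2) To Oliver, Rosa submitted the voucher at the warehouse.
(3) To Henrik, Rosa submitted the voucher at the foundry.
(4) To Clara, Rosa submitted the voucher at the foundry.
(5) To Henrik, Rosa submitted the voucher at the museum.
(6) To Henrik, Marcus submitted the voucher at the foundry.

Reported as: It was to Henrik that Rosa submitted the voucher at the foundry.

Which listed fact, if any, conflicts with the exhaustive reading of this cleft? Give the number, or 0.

4

The cleft puts "Henrik" in focus and presupposes the open proposition with Rosa as agent and the voucher as thing and at the foundry as setting.
Exhaustivity: Henrik is the only recipient satisfying that background.
But fact (4) also has Rosa as agent and the voucher as thing and at the foundry as setting, with recipient = Clara — so the exhaustive reading fails.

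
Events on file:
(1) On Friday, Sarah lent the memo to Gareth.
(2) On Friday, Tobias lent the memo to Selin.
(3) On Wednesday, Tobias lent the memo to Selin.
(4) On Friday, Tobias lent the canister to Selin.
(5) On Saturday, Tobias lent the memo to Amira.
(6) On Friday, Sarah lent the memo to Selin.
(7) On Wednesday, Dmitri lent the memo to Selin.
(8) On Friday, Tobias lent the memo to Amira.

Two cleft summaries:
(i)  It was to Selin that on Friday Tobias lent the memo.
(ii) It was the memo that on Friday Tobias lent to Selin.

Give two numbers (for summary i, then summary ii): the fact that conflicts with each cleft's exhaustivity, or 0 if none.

8, 4

Summary (i) focuses "Selin" (the recipient); background agent = Tobias, thing = the memo, setting = on Friday. Fact (8) matches that background with recipient = Amira — refutes (i).
Summary (ii) focuses "the memo" (the thing); background agent = Tobias, recipient = Selin, setting = on Friday. Fact (4) matches that background with thing = the canister — refutes (ii).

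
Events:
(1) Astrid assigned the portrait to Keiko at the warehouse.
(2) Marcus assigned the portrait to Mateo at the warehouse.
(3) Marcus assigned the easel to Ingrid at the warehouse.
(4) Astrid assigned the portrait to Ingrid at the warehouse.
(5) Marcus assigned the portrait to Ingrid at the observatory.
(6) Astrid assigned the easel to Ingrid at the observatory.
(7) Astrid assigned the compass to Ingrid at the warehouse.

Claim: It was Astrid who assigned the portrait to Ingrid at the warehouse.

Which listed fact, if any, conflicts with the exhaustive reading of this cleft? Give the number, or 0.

0

The cleft puts "Astrid" in focus and presupposes the open proposition with thing = the portrait, recipient = Ingrid, setting = at the warehouse.
The exhaustive reading says no other agent fits that background.
No listed fact matches the background with a different agent. Exhaustivity holds.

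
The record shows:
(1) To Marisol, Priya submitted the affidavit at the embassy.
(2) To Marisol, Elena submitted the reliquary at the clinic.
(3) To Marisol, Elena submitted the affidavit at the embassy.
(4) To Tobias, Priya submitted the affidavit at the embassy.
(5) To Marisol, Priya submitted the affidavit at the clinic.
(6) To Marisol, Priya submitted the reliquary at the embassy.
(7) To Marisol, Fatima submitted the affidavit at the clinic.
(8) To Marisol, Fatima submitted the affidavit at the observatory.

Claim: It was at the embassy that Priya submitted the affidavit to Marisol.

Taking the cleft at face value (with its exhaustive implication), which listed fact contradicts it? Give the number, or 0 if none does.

The cleft puts "at the embassy" in focus and presupposes the open proposition with agent = Priya, thing = the affidavit, recipient = Marisol.
The exhaustive reading says no other setting fits that background.
But fact (5) also has agent = Priya, thing = the affidavit, recipient = Marisol, with setting = at the clinic — so the exhaustive reading fails.

5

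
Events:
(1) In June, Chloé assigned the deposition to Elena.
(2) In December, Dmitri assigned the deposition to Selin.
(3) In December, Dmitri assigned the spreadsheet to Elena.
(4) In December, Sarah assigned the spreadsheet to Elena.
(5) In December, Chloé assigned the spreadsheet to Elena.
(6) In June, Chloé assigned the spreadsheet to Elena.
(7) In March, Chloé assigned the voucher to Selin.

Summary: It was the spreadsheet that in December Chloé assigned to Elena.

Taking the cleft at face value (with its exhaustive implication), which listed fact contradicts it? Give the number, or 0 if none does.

The cleft puts "the spreadsheet" in focus and presupposes the open proposition with agent = Chloé, recipient = Elena, setting = in December.
Exhaustivity: the spreadsheet is the only thing satisfying that background.
No listed fact matches the background with a different thing. Exhaustivity holds.

0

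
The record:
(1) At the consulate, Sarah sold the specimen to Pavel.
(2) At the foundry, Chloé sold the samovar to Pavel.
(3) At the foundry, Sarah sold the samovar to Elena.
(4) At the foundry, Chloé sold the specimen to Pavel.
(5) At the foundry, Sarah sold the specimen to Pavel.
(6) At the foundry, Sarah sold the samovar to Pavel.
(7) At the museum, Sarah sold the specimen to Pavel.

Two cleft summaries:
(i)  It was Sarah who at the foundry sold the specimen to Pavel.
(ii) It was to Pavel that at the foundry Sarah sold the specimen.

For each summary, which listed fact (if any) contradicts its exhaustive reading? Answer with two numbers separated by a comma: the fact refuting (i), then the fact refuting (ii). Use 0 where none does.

(i): focus "Sarah". Looking for the specimen as thing and Pavel as recipient and at the foundry as setting with some other agent — fact (4) has Chloé there. Refuted.
(ii): focus "Pavel". No fact shares Sarah as agent and the specimen as thing and at the foundry as setting with a different recipient. 0.

4, 0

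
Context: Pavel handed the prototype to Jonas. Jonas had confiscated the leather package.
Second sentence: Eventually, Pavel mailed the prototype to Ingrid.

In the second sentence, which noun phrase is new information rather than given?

Ingrid

"Pavel" and "the prototype" in the second sentence are given — already mentioned in the context.
"Ingrid" has no antecedent in the context; it is discourse-new.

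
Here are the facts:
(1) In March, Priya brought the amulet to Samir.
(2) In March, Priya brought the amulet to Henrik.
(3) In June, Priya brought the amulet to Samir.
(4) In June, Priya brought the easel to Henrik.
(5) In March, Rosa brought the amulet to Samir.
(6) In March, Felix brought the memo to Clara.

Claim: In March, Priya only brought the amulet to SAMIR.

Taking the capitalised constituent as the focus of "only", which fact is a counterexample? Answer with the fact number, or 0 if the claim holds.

2

Focus (in capitals) is "Samir" — the recipient. "Only" excludes alternative recipients while holding fixed agent = Priya, thing = the amulet, setting = in March.
Fact (2) shares the background but differs in recipient (Henrik) — a counterexample.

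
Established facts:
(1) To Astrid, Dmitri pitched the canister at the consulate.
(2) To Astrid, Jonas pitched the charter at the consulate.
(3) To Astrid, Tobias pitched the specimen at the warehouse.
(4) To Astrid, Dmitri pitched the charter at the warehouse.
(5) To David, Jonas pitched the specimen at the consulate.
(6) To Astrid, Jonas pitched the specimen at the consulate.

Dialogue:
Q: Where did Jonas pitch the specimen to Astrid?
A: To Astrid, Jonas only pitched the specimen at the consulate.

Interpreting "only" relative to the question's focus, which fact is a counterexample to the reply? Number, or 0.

0

Answering "Where did ...?" puts focus on the setting — here, "at the consulate".
"Only" then excludes alternative settings while the background — agent = Jonas, thing = the specimen, recipient = Astrid — is held fixed.
No fact keeps agent = Jonas, thing = the specimen, recipient = Astrid while changing the setting; every other fact differs on something backgrounded. The reply stands.
(Fact (5) would refute a reading with focus on the recipient — but that is not what the question asks.)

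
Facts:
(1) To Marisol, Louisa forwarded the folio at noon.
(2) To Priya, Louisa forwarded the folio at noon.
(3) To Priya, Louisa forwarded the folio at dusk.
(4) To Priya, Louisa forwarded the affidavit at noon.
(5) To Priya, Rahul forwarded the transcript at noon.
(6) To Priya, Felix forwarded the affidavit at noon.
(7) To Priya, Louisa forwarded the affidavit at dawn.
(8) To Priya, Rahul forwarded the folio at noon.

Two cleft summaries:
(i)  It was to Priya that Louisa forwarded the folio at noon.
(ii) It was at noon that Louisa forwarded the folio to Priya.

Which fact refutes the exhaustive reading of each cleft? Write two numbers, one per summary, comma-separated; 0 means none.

Summary (i) focuses "Priya" (the recipient); background agent = Louisa, thing = the folio, setting = at noon. Fact (1) matches that background with recipient = Marisol — refutes (i).
Summary (ii) focuses "at noon" (the setting); background agent = Louisa, thing = the folio, recipient = Priya. Fact (3) matches that background with setting = at dusk — refutes (ii).

1, 3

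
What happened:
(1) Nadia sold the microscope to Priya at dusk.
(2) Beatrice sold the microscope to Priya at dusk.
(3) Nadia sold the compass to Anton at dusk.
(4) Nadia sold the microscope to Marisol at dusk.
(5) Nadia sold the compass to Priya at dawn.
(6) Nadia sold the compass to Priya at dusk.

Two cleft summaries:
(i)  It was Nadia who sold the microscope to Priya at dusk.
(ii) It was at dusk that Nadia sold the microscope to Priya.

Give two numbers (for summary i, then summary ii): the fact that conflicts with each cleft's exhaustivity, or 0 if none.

2, 0

(i): focus "Nadia". Looking for thing = the microscope, recipient = Priya, setting = at dusk with some other agent — fact (2) has Beatrice there. Refuted.
(ii): focus "at dusk". No fact shares agent = Nadia, thing = the microscope, recipient = Priya with a different setting. 0.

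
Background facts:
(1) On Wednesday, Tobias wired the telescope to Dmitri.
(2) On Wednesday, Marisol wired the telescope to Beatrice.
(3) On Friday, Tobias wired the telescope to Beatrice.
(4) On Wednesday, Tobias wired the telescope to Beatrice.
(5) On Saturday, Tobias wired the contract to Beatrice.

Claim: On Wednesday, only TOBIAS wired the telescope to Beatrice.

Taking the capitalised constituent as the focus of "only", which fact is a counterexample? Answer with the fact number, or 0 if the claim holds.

Focus (in capitals) is "Tobias" — the agent. "Only" excludes alternative agents while holding fixed same thing, recipient, setting (the telescope / Beatrice / on Wednesday).
Fact (2) matches on same thing, recipient, setting (the telescope / Beatrice / on Wednesday), but has agent = Marisol instead. That refutes the claim.

2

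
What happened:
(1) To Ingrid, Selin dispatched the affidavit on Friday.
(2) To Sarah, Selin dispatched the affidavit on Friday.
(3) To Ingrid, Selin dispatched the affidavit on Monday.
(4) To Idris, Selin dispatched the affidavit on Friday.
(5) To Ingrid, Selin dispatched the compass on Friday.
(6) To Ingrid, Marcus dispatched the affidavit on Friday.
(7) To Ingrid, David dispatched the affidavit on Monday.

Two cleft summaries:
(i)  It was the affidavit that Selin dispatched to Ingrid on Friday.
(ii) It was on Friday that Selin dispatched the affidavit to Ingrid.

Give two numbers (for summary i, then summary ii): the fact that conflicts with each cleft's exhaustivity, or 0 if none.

5, 3

Summary (i) focuses "the affidavit" (the thing); background Selin as agent and Ingrid as recipient and on Friday as setting. Fact (5) matches that background with thing = the compass — refutes (i).
Summary (ii) focuses "on Friday" (the setting); background Selin as agent and the affidavit as thing and Ingrid as recipient. Fact (3) matches that background with setting = on Monday — refutes (ii).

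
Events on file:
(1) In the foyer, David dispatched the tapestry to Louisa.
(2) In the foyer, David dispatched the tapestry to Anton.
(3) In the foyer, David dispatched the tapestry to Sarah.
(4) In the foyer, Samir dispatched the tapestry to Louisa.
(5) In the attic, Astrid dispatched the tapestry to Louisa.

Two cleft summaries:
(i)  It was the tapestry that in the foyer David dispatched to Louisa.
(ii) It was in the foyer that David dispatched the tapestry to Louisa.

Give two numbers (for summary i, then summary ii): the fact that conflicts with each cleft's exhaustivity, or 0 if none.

0, 0

Summary (i) focuses "the tapestry" (the thing); background same agent, recipient, setting (David / Louisa / in the foyer). No fact matches that background with a different thing, so 0.
Summary (ii) focuses "in the foyer" (the setting); background same agent, thing, recipient (David / the tapestry / Louisa). No fact matches that background with a different setting, so 0.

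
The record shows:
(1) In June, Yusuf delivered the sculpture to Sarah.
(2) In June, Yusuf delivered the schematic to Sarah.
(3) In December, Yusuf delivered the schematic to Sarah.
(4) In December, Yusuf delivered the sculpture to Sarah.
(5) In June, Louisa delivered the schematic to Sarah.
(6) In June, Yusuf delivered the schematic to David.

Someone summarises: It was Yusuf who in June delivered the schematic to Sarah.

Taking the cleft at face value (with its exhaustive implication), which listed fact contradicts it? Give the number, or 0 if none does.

5

The cleft puts "Yusuf" in focus and presupposes the open proposition with same thing, recipient, setting (the schematic / Sarah / in June).
The exhaustive reading says no other agent fits that background.
But fact (5) also has same thing, recipient, setting (the schematic / Sarah / in June), with agent = Louisa — so the exhaustive reading fails.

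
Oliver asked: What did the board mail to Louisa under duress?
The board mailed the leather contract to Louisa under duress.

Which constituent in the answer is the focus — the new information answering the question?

the leather contract

The wh-word "what" asks about the direct object.
In the answer, "the board", "to Louisa" and "under duress" are given — repeated from the question.
The constituent filling the direct object gap is "the leather contract"; that is the focus and would carry nuclear stress.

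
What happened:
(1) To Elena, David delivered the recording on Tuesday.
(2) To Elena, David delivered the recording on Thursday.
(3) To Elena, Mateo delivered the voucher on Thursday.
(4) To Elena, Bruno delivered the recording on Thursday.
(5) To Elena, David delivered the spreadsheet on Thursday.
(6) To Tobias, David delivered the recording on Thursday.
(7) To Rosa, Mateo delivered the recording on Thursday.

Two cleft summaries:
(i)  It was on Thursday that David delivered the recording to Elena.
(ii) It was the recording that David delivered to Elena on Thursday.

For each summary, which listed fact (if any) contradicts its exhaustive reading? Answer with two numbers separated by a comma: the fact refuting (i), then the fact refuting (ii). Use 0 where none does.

(i): focus "on Thursday". Looking for agent = David, thing = the recording, recipient = Elena with some other setting — fact (1) has on Tuesday there. Refuted.
(ii): focus "the recording". Looking for agent = David, recipient = Elena, setting = on Thursday with some other thing — fact (5) has the spreadsheet there. Refuted.

1, 5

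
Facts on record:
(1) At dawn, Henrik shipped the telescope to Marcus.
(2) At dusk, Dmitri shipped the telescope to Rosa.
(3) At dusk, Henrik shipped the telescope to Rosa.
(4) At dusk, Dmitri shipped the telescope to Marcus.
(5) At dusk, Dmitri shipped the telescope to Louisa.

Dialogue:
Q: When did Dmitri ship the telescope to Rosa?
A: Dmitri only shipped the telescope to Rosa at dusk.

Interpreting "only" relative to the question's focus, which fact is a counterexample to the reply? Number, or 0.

0

The question "When did ...?" targets the setting, so in the reply the focus falls on "at dusk".
So "only" ranges over settings; the rest (same agent, thing, recipient (Dmitri / the telescope / Rosa)) is presupposed.
No listed fact shares that background with another setting. Nothing contradicts the reply.
(Fact (4) would refute a reading with focus on the recipient — but that is not what the question asks.)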